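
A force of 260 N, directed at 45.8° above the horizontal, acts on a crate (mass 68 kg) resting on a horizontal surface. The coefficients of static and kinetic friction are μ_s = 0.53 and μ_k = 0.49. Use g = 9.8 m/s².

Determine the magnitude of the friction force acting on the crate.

f ≈ 181 N

Vertical equilibrium gives N = m g − P sin α = 480 N.
Horizontally, friction must balance P cos α = 181.3 N.
The static-friction limit is μ_s N = 254.4 N.
181.3 ≤ 254.4 N → static; friction equals the required 181 N.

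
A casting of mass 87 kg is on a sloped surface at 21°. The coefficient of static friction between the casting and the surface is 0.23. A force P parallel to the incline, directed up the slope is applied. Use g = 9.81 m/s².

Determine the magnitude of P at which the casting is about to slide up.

At impending motion up the slope, friction acts down-slope at its limit: f = μ_s N.
P is parallel to the surface, so N = m g cos θ = 797 N.
Along the incline: P = m g sin θ + μ_s N = 306 + 0.23×797 = 489 N.

P ≈ 489 N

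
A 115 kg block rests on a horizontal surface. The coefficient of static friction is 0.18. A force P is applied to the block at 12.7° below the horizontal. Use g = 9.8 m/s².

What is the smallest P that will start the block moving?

P ≈ 217 N

N = m g + P sin α (the push presses the block into the horizontal surface).
At impending slip, P cos α = μ_s N = μ_s (m g + P sin α).
Solving: P (cos α − μ_s sin α) = μ_s m g → P = 0.18×1130/(cos 12.7° − 0.18 sin 12.7°) = 203/0.936 = 217 N.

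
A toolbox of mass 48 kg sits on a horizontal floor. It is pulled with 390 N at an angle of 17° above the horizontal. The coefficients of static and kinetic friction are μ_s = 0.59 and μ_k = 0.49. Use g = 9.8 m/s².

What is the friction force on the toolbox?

The vertical component of P reduces the normal force: N = m g − P sin α = 470.4 − 114 = 356.4 N.
The horizontal driving force is P cos α = 373 N, so equilibrium needs friction f = 373 N.
μ_s N = 0.59 × 356.4 = 210.3 N.
373 > 210.3 N → the toolbox slides; f = μ_k N = 0.49×356.4 = 175 N.

f ≈ 175 N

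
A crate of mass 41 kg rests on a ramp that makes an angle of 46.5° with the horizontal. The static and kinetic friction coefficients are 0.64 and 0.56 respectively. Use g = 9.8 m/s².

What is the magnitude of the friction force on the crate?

f ≈ 155 N (up the incline)

The normal reaction is N = m g cos θ = 276.6 N.
Along the slope the weight component is m g sin θ = 291.5 N; friction must supply exactly this, acting up-slope.
Static friction can supply at most μ_s N = 177 N.
Since |291.5| > 177 N, static friction cannot hold it; the crate slides down the incline and kinetic friction applies: f = μ_k N = 0.56 × 276.6 = 155 N.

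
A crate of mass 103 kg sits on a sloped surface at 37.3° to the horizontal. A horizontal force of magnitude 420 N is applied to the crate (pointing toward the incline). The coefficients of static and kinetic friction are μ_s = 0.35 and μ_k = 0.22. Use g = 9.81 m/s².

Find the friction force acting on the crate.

f ≈ 278 N (up the incline)

Normal direction: N = m g cos θ + P sin θ = 1058 N.
Parallel to the incline: P cos θ − m g sin θ = 334.1 − 612.3 = -278.2 N; the friction needed to balance this is 278.2 N acting up the slope.
The limit of static friction is μ_s N = 370.4 N.
Since 278.2 N is within the 370.4 N limit, the crate stays put and friction is exactly 278 N.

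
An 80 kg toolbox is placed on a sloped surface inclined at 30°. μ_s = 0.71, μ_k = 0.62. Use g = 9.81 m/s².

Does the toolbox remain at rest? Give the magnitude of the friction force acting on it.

N = m g cos θ = 680 N.
Down-slope weight component: m g sin θ = 392 N.
μ_s N = 483 N.
392 ≤ 483 N, so it stays put; friction = 392 N.

f ≈ 392 N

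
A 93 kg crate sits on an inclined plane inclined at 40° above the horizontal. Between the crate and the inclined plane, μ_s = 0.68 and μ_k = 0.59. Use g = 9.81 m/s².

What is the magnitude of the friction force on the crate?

The normal reaction is N = m g cos θ = 698.9 N.
Along the slope the weight component is m g sin θ = 586.4 N; friction must supply exactly this, acting up-slope.
Maximum static friction available: μ_s N = 0.68 × 698.9 = 475.2 N.
Since |586.4| > 475.2 N, static friction cannot hold it; the crate slides down the incline and kinetic friction applies: f = μ_k N = 0.59 × 698.9 = 412 N.

f ≈ 412 N (up the incline)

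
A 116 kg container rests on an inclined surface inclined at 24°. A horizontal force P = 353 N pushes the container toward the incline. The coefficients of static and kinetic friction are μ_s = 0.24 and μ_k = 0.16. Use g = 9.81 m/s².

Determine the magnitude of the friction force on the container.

f ≈ 140 N (up the incline)

Normal direction: N = m g cos θ + P sin θ = 1183 N.
Parallel to the incline: P cos θ − m g sin θ = 322.5 − 462.9 = -140.4 N; the friction needed to balance this is 140.4 N acting up the slope.
The limit of static friction is μ_s N = 284 N.
|f_req| = 140.4 ≤ 284 N → the container is in equilibrium; friction equals the required value.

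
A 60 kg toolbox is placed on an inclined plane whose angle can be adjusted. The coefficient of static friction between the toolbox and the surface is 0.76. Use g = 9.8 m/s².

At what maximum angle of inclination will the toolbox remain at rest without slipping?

At the slip threshold, m g sin θ = μ_s · m g cos θ, so tan θ = μ_s.
θ_max = arctan(0.76) = 37.2°.

θ_max ≈ 37.2°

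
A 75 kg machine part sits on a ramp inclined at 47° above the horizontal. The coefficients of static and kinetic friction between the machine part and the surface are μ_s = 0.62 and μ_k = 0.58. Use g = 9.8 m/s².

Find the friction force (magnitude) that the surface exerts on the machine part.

Perpendicular to the surface, N = m g cos θ = 75·9.8·cos 47° = 501.3 N.
For equilibrium along the incline, friction must balance the weight component: f = m g sin θ = 537.5 N up the slope.
The static-friction ceiling is μ_s N = 0.62 × 501.3 = 310.8 N.
|537.5| exceeds 310.8 N, so the machine part slips down-slope; friction is kinetic, f = μ_k N = 0.58×501.3 = 291 N.

f ≈ 291 N (up the incline)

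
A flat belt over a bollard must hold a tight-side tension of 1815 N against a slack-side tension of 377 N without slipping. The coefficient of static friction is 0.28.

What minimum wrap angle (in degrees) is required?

T₂/T₁ = e^{μβ} → β = ln(T₂/T₁)/μ.
β = ln(1815/377)/0.28 = 1.572/0.28 = 5.613 rad.
In degrees: β = 5.613 × 180/π = 322°.

β_min ≈ 322°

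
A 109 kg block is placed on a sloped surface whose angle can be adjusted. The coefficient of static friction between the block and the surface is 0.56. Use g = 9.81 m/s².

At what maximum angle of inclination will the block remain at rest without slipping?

At the slip threshold, m g sin θ = μ_s · m g cos θ, so tan θ = μ_s.
θ_max = arctan(0.56) = 29.2°.

θ_max ≈ 29.2°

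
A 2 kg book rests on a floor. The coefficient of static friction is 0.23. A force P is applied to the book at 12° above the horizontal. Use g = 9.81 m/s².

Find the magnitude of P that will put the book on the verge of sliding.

N = m g − P sin α (the pull lifts the book).
At impending slip, P cos α = μ_s N = μ_s (m g − P sin α).
Solving: P (cos α + μ_s sin α) = μ_s m g → P = 0.23×19.6/(cos 12° + 0.23 sin 12°) = 4.51/1.026 = 4.4 N.

P ≈ 4.4 N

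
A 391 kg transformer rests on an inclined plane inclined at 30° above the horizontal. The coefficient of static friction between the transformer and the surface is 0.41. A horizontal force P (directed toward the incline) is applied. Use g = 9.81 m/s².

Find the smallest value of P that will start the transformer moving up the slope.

P ≈ 4960 N

At impending motion up the slope, friction acts down-slope at its limit: f = μ_s N.
Perpendicular to the incline: N = m g cos θ + P sin θ.
Along the incline: P cos θ = m g sin θ + μ_s N = m g sin θ + μ_s (m g cos θ + P sin θ).
Solving, P (cos θ − μ_s sin θ) = m g (sin θ + μ_s cos θ), so P = 391×9.81×(sin 30° + 0.41 cos 30°)/(cos 30° − 0.41 sin 30°) = 3840×0.8551/0.661 = 4960 N.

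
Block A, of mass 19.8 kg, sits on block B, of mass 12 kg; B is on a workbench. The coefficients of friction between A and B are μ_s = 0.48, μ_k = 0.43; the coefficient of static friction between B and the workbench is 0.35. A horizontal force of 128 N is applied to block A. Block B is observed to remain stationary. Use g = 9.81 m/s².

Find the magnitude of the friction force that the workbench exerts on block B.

f ≈ 83.5 N

The normal force B exerts on A is simply A's weight, N₁ = 194.2 N.
Maximum static friction on A from B: μ_s N₁ = 0.48×194.2 = 93.23 N.
P = 128 N exceeds that limit, so A slips over B and the interface friction becomes kinetic: f₁ = μ_k N₁ = 0.43×194.2 = 83.5 N.
B experiences an equal 83.5 N forward from A (third law). B is in equilibrium, so the floor supplies f₂ = 83.5 N of static friction (limit μ_s(m_A+m_B)g = 109.2 N, not exceeded).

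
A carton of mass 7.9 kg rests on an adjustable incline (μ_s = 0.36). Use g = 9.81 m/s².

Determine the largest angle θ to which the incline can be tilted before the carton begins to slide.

θ_max ≈ 19.8°

At the slip threshold, m g sin θ = μ_s · m g cos θ, so tan θ = μ_s.
θ_max = arctan(0.36) = 19.8°.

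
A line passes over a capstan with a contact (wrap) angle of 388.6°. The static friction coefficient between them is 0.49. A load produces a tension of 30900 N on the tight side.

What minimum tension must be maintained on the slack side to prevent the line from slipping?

Capstan equation at impending slip: T_tight/T_slack = e^{μβ}.
β = 388.6° = 6.782 rad; e^{μβ} = e^{0.49×6.782} = 27.75.
T_slack = T_tight / e^{μβ} = 30900 / 27.75 = 1110 N.

T_min ≈ 1110 N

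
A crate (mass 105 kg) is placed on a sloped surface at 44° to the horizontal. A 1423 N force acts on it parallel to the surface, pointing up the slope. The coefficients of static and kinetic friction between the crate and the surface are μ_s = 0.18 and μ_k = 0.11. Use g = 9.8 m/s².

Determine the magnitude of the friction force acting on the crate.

The normal reaction is N = m g cos θ = 740.2 N.
Parallel to the incline, ΣF = 0 gives f = m g sin θ − P = 714.8 − 1423 = -708.2 N (up-slope positive).
The static-friction ceiling is μ_s N = 0.18 × 740.2 = 133.2 N.
|-708.2| exceeds 133.2 N, so the crate slips up-slope; friction is kinetic, f = μ_k N = 0.11×740.2 = 81.4 N.

f ≈ 81.4 N (down the incline)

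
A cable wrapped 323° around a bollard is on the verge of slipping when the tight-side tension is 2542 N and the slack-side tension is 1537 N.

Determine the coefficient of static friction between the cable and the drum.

μ ≈ 0.0892

T₂/T₁ = e^{μβ} → μ = ln(T₂/T₁)/β.
β = 323° = 5.637 rad.
μ = ln(2542/1537)/5.637 = ln(1.654)/5.637 = 0.0892.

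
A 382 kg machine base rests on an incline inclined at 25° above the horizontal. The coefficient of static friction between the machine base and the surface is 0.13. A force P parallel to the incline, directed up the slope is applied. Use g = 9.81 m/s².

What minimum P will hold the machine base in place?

P_min ≈ 1140 N

The machine base tends to slide down (tan θ > μ_s), so at the point of impending slip friction acts up-slope at its limit: f = μ_s N.
P is parallel to the surface, so N = m g cos θ = 3400 N.
Along the incline: P + μ_s N = m g sin θ, so P = 1580 − 0.13×3400 = 1140 N.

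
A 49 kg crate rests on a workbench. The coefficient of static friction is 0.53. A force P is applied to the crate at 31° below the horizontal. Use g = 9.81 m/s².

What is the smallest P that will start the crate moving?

N = m g + P sin α (the push presses the crate into the workbench).
At impending slip, P cos α = μ_s N = μ_s (m g + P sin α).
Solving: P (cos α − μ_s sin α) = μ_s m g → P = 0.53×481/(cos 31° − 0.53 sin 31°) = 255/0.5842 = 436 N.

P ≈ 436 N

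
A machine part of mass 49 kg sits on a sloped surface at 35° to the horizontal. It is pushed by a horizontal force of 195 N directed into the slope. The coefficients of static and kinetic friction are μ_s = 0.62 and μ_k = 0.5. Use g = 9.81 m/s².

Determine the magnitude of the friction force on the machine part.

f ≈ 116 N (up the incline)

Normal direction: N = m g cos θ + P sin θ = 505.6 N.
Parallel to the incline: P cos θ − m g sin θ = 159.7 − 275.7 = -116 N; the friction needed to balance this is 116 N acting up the slope.
Maximum static friction: μ_s N = 0.62 × 505.6 = 313.5 N.
|f_req| = 116 ≤ 313.5 N → the machine part is in equilibrium; friction equals the required value.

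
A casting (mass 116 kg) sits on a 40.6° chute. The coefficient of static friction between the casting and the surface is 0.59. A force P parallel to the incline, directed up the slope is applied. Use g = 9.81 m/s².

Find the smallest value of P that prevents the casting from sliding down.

P_min ≈ 231 N

The casting tends to slide down (tan θ > μ_s), so at the point of impending slip friction acts up-slope at its limit: f = μ_s N.
P is parallel to the surface, so N = m g cos θ = 864 N.
Along the incline: P + μ_s N = m g sin θ, so P = 741 − 0.59×864 = 231 N.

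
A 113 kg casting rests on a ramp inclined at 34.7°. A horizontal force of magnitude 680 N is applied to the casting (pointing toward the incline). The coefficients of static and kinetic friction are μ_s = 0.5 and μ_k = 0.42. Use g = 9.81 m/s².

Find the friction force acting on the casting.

f ≈ 72 N (up the incline)

The horizontal push has a component P sin θ into the surface, so N = m g cos θ + P sin θ = 911.4 + 387.1 = 1298 N.
Along the incline, the net driving force (taking up-slope positive) is P cos θ − m g sin θ = 559.1 − 631.1 = -72.01 N, so equilibrium requires friction f = 72.01 N (up-slope).
The limit of static friction is μ_s N = 649.2 N.
|f_req| = 72.01 ≤ 649.2 N → the casting is in equilibrium; friction equals the required value.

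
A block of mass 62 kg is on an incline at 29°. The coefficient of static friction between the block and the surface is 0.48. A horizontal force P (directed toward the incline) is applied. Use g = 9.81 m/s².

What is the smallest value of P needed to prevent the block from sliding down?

P_min ≈ 35.7 N

The block tends to slide down (tan θ > μ_s), so at the point of impending slip friction acts up-slope at its limit: f = μ_s N.
Perpendicular to the incline: N = m g cos θ + P sin θ.
Along the incline: P cos θ + μ_s N = m g sin θ, i.e. P cos θ + μ_s (m g cos θ + P sin θ) = m g sin θ.
Solving, P (cos θ + μ_s sin θ) = m g (sin θ − μ_s cos θ), so P = 608×0.06499/1.107 = 35.7 N.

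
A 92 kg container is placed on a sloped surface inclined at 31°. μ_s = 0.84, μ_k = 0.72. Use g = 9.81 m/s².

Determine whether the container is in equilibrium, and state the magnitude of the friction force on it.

N = m g cos θ = 774 N.
Down-slope weight component: m g sin θ = 465 N.
μ_s N = 650 N.
465 ≤ 650 N, so it stays put; friction = 465 N.

f ≈ 465 N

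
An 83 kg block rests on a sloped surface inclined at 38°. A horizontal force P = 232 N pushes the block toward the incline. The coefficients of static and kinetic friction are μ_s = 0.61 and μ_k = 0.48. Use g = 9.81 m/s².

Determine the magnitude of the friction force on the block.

f ≈ 318 N (up the incline)

Normal direction: N = m g cos θ + P sin θ = 784.5 N.
Along the incline, the net driving force (taking up-slope positive) is P cos θ − m g sin θ = 182.8 − 501.3 = -318.5 N, so equilibrium requires friction f = 318.5 N (up-slope).
Maximum static friction: μ_s N = 0.61 × 784.5 = 478.5 N.
Since 318.5 N is within the 478.5 N limit, the block stays put and friction is exactly 318 N.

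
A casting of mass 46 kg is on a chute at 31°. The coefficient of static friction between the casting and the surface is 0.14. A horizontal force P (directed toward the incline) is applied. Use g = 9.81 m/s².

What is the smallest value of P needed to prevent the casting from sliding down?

P_min ≈ 192 N

The casting tends to slide down (tan θ > μ_s), so at the point of impending slip friction acts up-slope at its limit: f = μ_s N.
Perpendicular to the incline: N = m g cos θ + P sin θ.
Along the incline: P cos θ + μ_s N = m g sin θ, i.e. P cos θ + μ_s (m g cos θ + P sin θ) = m g sin θ.
Solving, P (cos θ + μ_s sin θ) = m g (sin θ − μ_s cos θ), so P = 451×0.395/0.9293 = 192 N.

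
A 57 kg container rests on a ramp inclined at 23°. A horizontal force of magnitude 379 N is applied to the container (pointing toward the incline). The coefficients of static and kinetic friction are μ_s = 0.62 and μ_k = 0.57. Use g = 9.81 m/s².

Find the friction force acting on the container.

f ≈ 130 N (down the incline)

Normal direction: N = m g cos θ + P sin θ = 662.8 N.
Along the incline, the net driving force (taking up-slope positive) is P cos θ − m g sin θ = 348.9 − 218.5 = 130.4 N, so equilibrium requires friction f = -130.4 N (down-slope).
The limit of static friction is μ_s N = 410.9 N.
Since 130.4 N is within the 410.9 N limit, the container stays put and friction is exactly 130 N.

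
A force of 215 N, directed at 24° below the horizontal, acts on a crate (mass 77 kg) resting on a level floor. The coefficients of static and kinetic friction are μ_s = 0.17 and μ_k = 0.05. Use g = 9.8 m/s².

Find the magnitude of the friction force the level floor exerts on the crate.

N = m g + P sin α = 754.6 + 215×sin 24° = 842 N.
The horizontal driving force is P cos α = 196.4 N, so equilibrium needs friction f = 196.4 N.
The static-friction limit is μ_s N = 143.1 N.
196.4 > 143.1 N → the crate slides; f = μ_k N = 0.05×842 = 42.1 N.

f ≈ 42.1 N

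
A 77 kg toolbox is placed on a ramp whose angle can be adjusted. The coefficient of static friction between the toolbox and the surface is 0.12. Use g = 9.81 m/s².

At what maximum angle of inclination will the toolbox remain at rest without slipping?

θ_max ≈ 6.84°

At the slip threshold, m g sin θ = μ_s · m g cos θ, so tan θ = μ_s.
θ_max = arctan(0.12) = 6.84°.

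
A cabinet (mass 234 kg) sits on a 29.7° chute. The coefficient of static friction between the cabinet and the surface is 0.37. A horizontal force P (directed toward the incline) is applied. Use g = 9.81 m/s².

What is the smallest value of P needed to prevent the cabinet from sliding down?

The cabinet tends to slide down (tan θ > μ_s), so at the point of impending slip friction acts up-slope at its limit: f = μ_s N.
Perpendicular to the incline: N = m g cos θ + P sin θ.
Along the incline: P cos θ + μ_s N = m g sin θ, i.e. P cos θ + μ_s (m g cos θ + P sin θ) = m g sin θ.
Solving, P (cos θ + μ_s sin θ) = m g (sin θ − μ_s cos θ), so P = 2300×0.1741/1.052 = 380 N.

P_min ≈ 380 N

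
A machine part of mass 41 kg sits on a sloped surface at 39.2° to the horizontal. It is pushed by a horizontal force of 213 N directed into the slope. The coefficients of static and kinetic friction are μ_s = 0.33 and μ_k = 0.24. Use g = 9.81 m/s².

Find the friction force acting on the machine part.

f ≈ 89.1 N (up the incline)

Resolve perpendicular to the incline: N = m g cos θ + P sin θ = 41×9.81×cos 39.2° + 213×sin 39.2° = 446.3 N.
Parallel to the incline: P cos θ − m g sin θ = 165.1 − 254.2 = -89.15 N; the friction needed to balance this is 89.15 N acting up the slope.
Maximum static friction: μ_s N = 0.33 × 446.3 = 147.3 N.
|f_req| = 89.15 ≤ 147.3 N → the machine part is in equilibrium; friction equals the required value.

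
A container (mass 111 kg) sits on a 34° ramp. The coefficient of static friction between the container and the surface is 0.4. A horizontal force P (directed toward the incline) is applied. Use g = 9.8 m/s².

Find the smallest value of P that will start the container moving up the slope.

At impending motion up the slope, friction acts down-slope at its limit: f = μ_s N.
Perpendicular to the incline: N = m g cos θ + P sin θ.
Along the incline: P cos θ = m g sin θ + μ_s N = m g sin θ + μ_s (m g cos θ + P sin θ).
Solving, P (cos θ − μ_s sin θ) = m g (sin θ + μ_s cos θ), so P = 111×9.8×(sin 34° + 0.4 cos 34°)/(cos 34° − 0.4 sin 34°) = 1090×0.8908/0.6054 = 1600 N.

P ≈ 1600 N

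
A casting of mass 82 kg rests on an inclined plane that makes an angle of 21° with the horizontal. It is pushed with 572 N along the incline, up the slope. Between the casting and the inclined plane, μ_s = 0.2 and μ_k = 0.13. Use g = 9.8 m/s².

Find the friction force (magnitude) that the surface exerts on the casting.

Perpendicular to the surface, N = m g cos θ = 82·9.8·cos 21° = 750.2 N.
Parallel to the incline, ΣF = 0 gives f = m g sin θ − P = 288 − 572 = -284 N (up-slope positive).
The static-friction ceiling is μ_s N = 0.2 × 750.2 = 150 N.
Since |-284| > 150 N, static friction cannot hold it; the casting slides up the incline and kinetic friction applies: f = μ_k N = 0.13 × 750.2 = 97.5 N.

f ≈ 97.5 N (down the incline)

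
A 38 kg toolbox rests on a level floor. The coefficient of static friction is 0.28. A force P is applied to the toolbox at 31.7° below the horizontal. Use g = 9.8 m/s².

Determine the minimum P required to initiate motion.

N = m g + P sin α (the push presses the toolbox into the level floor).
At impending slip, P cos α = μ_s N = μ_s (m g + P sin α).
Solving: P (cos α − μ_s sin α) = μ_s m g → P = 0.28×372/(cos 31.7° − 0.28 sin 31.7°) = 104/0.7037 = 148 N.

P ≈ 148 N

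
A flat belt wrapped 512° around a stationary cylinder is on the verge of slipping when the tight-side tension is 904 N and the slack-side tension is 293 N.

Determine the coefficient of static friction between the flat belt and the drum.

T₂/T₁ = e^{μβ} → μ = ln(T₂/T₁)/β.
β = 512° = 8.936 rad.
μ = ln(904/293)/8.936 = ln(3.085)/8.936 = 0.126.

μ ≈ 0.126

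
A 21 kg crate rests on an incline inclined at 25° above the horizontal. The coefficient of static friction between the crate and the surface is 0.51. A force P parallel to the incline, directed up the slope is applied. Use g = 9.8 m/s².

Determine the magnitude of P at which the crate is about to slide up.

At impending motion up the slope, friction acts down-slope at its limit: f = μ_s N.
P is parallel to the surface, so N = m g cos θ = 187 N.
Along the incline: P = m g sin θ + μ_s N = 87 + 0.51×187 = 182 N.

P ≈ 182 N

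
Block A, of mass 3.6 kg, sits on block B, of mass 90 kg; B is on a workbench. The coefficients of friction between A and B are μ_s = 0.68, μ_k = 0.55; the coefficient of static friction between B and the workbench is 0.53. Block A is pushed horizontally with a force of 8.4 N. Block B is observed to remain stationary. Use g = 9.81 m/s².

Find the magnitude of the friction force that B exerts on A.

Normal force at the A–B interface: N₁ = m_A g = 35.32 N.
Maximum static friction on A from B: μ_s N₁ = 0.68×35.32 = 24.01 N.
P = 8.4 N is within that limit, so A and B move together (both at rest); the A–B friction is simply f₁ = P = 8.4 N.
By Newton's third law B feels 8.4 N forward from A. With B stationary, the floor's static friction on B balances it: f₂ = 8.4 N (well within μ_s(m_A+m_B)g = 486.7 N).

f ≈ 8.4 N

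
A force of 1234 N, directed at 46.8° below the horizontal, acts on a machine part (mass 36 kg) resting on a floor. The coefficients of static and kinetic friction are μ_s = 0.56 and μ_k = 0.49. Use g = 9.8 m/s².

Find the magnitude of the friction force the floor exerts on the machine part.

f ≈ 614 N

The vertical component of P adds to the normal force: N = m g + P sin α = 352.8 + 899.5 = 1252 N.
The horizontal driving force is P cos α = 844.7 N, so equilibrium needs friction f = 844.7 N.
μ_s N = 0.56 × 1252 = 701.3 N.
The required friction exceeds μ_s N, so the machine part moves and f = μ_k N = 614 N.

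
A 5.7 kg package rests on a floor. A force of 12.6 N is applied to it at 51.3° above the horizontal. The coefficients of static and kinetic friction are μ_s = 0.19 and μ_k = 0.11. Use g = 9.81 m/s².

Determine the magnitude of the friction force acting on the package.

f ≈ 7.88 N

The vertical component of P reduces the normal force: N = m g − P sin α = 55.92 − 9.833 = 46.08 N.
Horizontally, friction must balance P cos α = 7.878 N.
The static-friction limit is μ_s N = 8.756 N.
Since 7.878 N does not exceed the limit, the package stays at rest and f = 7.88 N.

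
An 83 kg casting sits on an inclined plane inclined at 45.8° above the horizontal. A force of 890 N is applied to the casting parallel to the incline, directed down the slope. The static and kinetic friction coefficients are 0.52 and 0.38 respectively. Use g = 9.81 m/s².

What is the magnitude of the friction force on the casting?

f ≈ 216 N (up the incline)

Normal force: N = m g cos θ = 83 × 9.81 × cos 45.8° = 567.7 N.
Parallel to the incline, ΣF = 0 gives f = m g sin θ + P = 583.7 + 890 = 1474 N (up-slope positive).
Maximum static friction available: μ_s N = 0.52 × 567.7 = 295.2 N.
|1474| exceeds 295.2 N, so the casting slips down-slope; friction is kinetic, f = μ_k N = 0.38×567.7 = 216 N.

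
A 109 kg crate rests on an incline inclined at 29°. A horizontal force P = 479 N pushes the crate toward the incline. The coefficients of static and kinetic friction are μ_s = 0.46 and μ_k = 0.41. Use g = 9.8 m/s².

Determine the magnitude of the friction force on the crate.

Resolve perpendicular to the incline: N = m g cos θ + P sin θ = 109×9.8×cos 29° + 479×sin 29° = 1166 N.
Parallel to the incline: P cos θ − m g sin θ = 418.9 − 517.9 = -98.93 N; the friction needed to balance this is 98.93 N acting up the slope.
The limit of static friction is μ_s N = 536.6 N.
Since 98.93 N is within the 536.6 N limit, the crate stays put and friction is exactly 98.9 N.

f ≈ 98.9 N (up the incline)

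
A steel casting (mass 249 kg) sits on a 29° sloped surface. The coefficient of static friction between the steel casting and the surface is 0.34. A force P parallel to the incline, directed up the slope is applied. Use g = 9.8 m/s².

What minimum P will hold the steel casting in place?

The steel casting tends to slide down (tan θ > μ_s), so at the point of impending slip friction acts up-slope at its limit: f = μ_s N.
P is parallel to the surface, so N = m g cos θ = 2130 N.
Along the incline: P + μ_s N = m g sin θ, so P = 1180 − 0.34×2130 = 457 N.

P_min ≈ 457 N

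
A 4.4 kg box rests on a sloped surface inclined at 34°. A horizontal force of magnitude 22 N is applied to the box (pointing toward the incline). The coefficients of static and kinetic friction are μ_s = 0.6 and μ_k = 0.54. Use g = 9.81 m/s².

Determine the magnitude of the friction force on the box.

f ≈ 5.9 N (up the incline)

The horizontal push has a component P sin θ into the surface, so N = m g cos θ + P sin θ = 35.78 + 12.3 = 48.09 N.
Along the incline, the net driving force (taking up-slope positive) is P cos θ − m g sin θ = 18.24 − 24.14 = -5.898 N, so equilibrium requires friction f = 5.898 N (up-slope).
Maximum static friction: μ_s N = 0.6 × 48.09 = 28.85 N.
|f_req| = 5.898 ≤ 28.85 N → the box is in equilibrium; friction equals the required value.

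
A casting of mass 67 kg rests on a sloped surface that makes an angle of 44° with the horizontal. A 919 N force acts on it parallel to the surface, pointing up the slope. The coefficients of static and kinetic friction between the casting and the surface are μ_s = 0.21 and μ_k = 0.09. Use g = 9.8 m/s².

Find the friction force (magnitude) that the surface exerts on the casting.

f ≈ 42.5 N (down the incline)

Perpendicular to the surface, N = m g cos θ = 67·9.8·cos 44° = 472.3 N.
For equilibrium along the incline the friction force must supply f = m g sin θ − P = 456.1 − 919 = -462.9 N (positive meaning up-slope).
Static friction can supply at most μ_s N = 99.19 N.
Since |-462.9| > 99.19 N, static friction cannot hold it; the casting slides up the incline and kinetic friction applies: f = μ_k N = 0.09 × 472.3 = 42.5 N.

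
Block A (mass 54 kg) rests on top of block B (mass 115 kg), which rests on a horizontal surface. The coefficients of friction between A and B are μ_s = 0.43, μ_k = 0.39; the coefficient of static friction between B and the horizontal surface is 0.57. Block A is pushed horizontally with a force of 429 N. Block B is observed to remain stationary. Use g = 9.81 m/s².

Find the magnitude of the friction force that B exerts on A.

Normal force at the A–B interface: N₁ = m_A g = 529.7 N.
Maximum static friction on A from B: μ_s N₁ = 0.43×529.7 = 227.8 N.
Since P = 429 N > 227.8 N, A slides on B; the A–B friction is kinetic: f₁ = μ_k N₁ = 0.39×529.7 = 207 N.
By Newton's third law B feels 207 N forward from A. With B stationary, the floor's static friction on B balances it: f₂ = 207 N (well within μ_s(m_A+m_B)g = 945 N).

f ≈ 207 N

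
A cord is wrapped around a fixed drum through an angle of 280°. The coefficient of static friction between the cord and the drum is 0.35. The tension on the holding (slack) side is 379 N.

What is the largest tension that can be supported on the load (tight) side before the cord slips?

At impending slip the capstan equation gives T₂/T₁ = e^{μβ} with β in radians.
β = 280° × π/180 = 4.887 rad.
e^{μβ} = e^{0.35×4.887} = 5.531.
T₂ = T₁ · e^{μβ} = 379 × 5.531 = 2100 N.

T_max ≈ 2100 N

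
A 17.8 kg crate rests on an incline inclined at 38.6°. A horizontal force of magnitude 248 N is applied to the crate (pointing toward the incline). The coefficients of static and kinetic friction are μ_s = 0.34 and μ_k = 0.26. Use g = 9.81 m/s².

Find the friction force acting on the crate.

The horizontal push has a component P sin θ into the surface, so N = m g cos θ + P sin θ = 136.5 + 154.7 = 291.2 N.
Along the incline, the net driving force (taking up-slope positive) is P cos θ − m g sin θ = 193.8 − 108.9 = 84.88 N, so equilibrium requires friction f = -84.88 N (down-slope).
The limit of static friction is μ_s N = 99 N.
|f_req| = 84.88 ≤ 99 N → the crate is in equilibrium; friction equals the required value.

f ≈ 84.9 N (down the incline)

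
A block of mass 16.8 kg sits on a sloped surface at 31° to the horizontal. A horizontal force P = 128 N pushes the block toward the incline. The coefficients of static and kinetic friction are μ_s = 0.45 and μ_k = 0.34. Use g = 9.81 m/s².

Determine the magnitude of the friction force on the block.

Normal direction: N = m g cos θ + P sin θ = 207.2 N.
Along the incline, the net driving force (taking up-slope positive) is P cos θ − m g sin θ = 109.7 − 84.88 = 24.84 N, so equilibrium requires friction f = -24.84 N (down-slope).
Maximum static friction: μ_s N = 0.45 × 207.2 = 93.24 N.
Since 24.84 N is within the 93.24 N limit, the block stays put and friction is exactly 24.8 N.

f ≈ 24.8 N (down the incline)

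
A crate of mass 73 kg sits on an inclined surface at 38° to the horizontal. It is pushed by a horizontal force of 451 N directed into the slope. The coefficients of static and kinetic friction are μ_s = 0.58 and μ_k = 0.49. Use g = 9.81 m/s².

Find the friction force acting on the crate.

Resolve perpendicular to the incline: N = m g cos θ + P sin θ = 73×9.81×cos 38° + 451×sin 38° = 842 N.
Along the incline, the net driving force (taking up-slope positive) is P cos θ − m g sin θ = 355.4 − 440.9 = -85.5 N, so equilibrium requires friction f = 85.5 N (up-slope).
The limit of static friction is μ_s N = 488.3 N.
|f_req| = 85.5 ≤ 488.3 N → the crate is in equilibrium; friction equals the required value.

f ≈ 85.5 N (up the incline)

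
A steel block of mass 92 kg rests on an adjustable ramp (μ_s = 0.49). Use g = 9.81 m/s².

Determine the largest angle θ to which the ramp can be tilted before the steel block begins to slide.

At the slip threshold, m g sin θ = μ_s · m g cos θ, so tan θ = μ_s.
θ_max = arctan(0.49) = 26.1°.

θ_max ≈ 26.1°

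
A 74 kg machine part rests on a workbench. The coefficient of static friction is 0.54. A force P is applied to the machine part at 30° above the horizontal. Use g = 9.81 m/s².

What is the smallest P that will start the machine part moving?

N = m g − P sin α (the pull lifts the machine part).
At impending slip, P cos α = μ_s N = μ_s (m g − P sin α).
Solving: P (cos α + μ_s sin α) = μ_s m g → P = 0.54×726/(cos 30° + 0.54 sin 30°) = 392/1.136 = 345 N.

P ≈ 345 N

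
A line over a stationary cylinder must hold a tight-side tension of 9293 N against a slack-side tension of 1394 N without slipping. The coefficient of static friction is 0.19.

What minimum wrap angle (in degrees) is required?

β_min ≈ 572°

T₂/T₁ = e^{μβ} → β = ln(T₂/T₁)/μ.
β = ln(9293/1394)/0.19 = 1.897/0.19 = 9.985 rad.
In degrees: β = 9.985 × 180/π = 572°.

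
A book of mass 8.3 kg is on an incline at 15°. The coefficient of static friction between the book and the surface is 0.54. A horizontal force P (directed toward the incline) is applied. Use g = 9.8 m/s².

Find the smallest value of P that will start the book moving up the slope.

P ≈ 76.8 N

At impending motion up the slope, friction acts down-slope at its limit: f = μ_s N.
Perpendicular to the incline: N = m g cos θ + P sin θ.
Along the incline: P cos θ = m g sin θ + μ_s N = m g sin θ + μ_s (m g cos θ + P sin θ).
Solving, P (cos θ − μ_s sin θ) = m g (sin θ + μ_s cos θ), so P = 8.3×9.8×(sin 15° + 0.54 cos 15°)/(cos 15° − 0.54 sin 15°) = 81.3×0.7804/0.8262 = 76.8 N.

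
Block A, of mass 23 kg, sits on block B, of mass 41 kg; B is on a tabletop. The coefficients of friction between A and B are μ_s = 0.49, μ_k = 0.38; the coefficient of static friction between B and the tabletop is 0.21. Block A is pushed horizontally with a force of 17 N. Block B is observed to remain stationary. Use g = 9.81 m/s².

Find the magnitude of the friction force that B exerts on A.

Normal force at the A–B interface: N₁ = m_A g = 225.6 N.
Maximum static friction on A from B: μ_s N₁ = 0.49×225.6 = 110.6 N.
P = 17 N is within that limit, so A and B move together (both at rest); the A–B friction is simply f₁ = P = 17 N.
B experiences an equal 17 N forward from A (third law). B is in equilibrium, so the floor supplies f₂ = 17 N of static friction (limit μ_s(m_A+m_B)g = 131.8 N, not exceeded).

f ≈ 17 N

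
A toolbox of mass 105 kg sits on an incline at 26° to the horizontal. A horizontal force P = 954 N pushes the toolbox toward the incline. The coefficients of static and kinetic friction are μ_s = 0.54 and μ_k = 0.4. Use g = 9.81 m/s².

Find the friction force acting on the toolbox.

The horizontal push has a component P sin θ into the surface, so N = m g cos θ + P sin θ = 925.8 + 418.2 = 1344 N.
Along the incline, the net driving force (taking up-slope positive) is P cos θ − m g sin θ = 857.4 − 451.5 = 405.9 N, so equilibrium requires friction f = -405.9 N (down-slope).
Maximum static friction: μ_s N = 0.54 × 1344 = 725.8 N.
|f_req| = 405.9 ≤ 725.8 N → the toolbox is in equilibrium; friction equals the required value.

f ≈ 406 N (down the incline)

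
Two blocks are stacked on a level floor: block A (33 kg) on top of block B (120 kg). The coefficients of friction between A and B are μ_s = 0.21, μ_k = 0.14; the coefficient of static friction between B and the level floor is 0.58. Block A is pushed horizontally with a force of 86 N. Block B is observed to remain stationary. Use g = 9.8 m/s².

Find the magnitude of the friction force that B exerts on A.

f ≈ 45.3 N

Normal force at the A–B interface: N₁ = m_A g = 323.4 N.
Maximum static friction on A from B: μ_s N₁ = 0.21×323.4 = 67.91 N.
P = 86 N exceeds that limit, so A slips over B and the interface friction becomes kinetic: f₁ = μ_k N₁ = 0.14×323.4 = 45.3 N.
By Newton's third law B feels 45.3 N forward from A. With B stationary, the floor's static friction on B balances it: f₂ = 45.3 N (well within μ_s(m_A+m_B)g = 869.7 N).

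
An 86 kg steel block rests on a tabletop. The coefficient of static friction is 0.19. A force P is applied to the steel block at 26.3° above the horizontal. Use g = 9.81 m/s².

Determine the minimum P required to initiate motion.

N = m g − P sin α (the pull lifts the steel block).
At impending slip, P cos α = μ_s N = μ_s (m g − P sin α).
Solving: P (cos α + μ_s sin α) = μ_s m g → P = 0.19×844/(cos 26.3° + 0.19 sin 26.3°) = 160/0.9807 = 163 N.

P ≈ 163 N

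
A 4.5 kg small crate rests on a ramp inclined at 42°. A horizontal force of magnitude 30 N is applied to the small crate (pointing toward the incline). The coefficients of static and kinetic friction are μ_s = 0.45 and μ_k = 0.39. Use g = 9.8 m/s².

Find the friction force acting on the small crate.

Resolve perpendicular to the incline: N = m g cos θ + P sin θ = 4.5×9.8×cos 42° + 30×sin 42° = 52.85 N.
Parallel to the incline: P cos θ − m g sin θ = 22.29 − 29.51 = -7.214 N; the friction needed to balance this is 7.214 N acting up the slope.
The limit of static friction is μ_s N = 23.78 N.
Since 7.214 N is within the 23.78 N limit, the small crate stays put and friction is exactly 7.21 N.

f ≈ 7.21 N (up the incline)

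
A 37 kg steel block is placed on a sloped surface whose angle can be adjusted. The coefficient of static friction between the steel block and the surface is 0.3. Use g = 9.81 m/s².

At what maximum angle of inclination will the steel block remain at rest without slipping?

θ_max ≈ 16.7°

At the slip threshold, m g sin θ = μ_s · m g cos θ, so tan θ = μ_s.
θ_max = arctan(0.3) = 16.7°.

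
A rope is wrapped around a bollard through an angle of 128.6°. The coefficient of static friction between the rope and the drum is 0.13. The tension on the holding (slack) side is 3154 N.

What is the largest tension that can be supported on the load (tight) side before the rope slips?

At impending slip the capstan equation gives T₂/T₁ = e^{μβ} with β in radians.
β = 128.6° × π/180 = 2.244 rad.
e^{μβ} = e^{0.13×2.244} = 1.339.
T₂ = T₁ · e^{μβ} = 3154 × 1.339 = 4220 N.

T_max ≈ 4220 N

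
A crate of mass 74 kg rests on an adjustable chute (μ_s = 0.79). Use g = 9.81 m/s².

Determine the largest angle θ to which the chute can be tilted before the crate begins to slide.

θ_max ≈ 38.3°

At the slip threshold, m g sin θ = μ_s · m g cos θ, so tan θ = μ_s.
θ_max = arctan(0.79) = 38.3°.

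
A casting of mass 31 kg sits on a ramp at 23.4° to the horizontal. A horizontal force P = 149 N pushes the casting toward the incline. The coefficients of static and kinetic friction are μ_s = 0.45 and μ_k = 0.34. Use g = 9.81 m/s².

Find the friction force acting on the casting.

f ≈ 16 N (down the incline)

The horizontal push has a component P sin θ into the surface, so N = m g cos θ + P sin θ = 279.1 + 59.18 = 338.3 N.
Parallel to the incline: P cos θ − m g sin θ = 136.7 − 120.8 = 15.97 N; the friction needed to balance this is 15.97 N acting down the slope.
Maximum static friction: μ_s N = 0.45 × 338.3 = 152.2 N.
Since 15.97 N is within the 152.2 N limit, the casting stays put and friction is exactly 16 N.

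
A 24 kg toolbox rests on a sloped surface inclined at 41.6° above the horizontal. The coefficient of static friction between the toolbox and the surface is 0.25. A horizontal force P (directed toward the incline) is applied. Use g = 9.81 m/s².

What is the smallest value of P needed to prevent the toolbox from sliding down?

P_min ≈ 123 N

The toolbox tends to slide down (tan θ > μ_s), so at the point of impending slip friction acts up-slope at its limit: f = μ_s N.
Perpendicular to the incline: N = m g cos θ + P sin θ.
Along the incline: P cos θ + μ_s N = m g sin θ, i.e. P cos θ + μ_s (m g cos θ + P sin θ) = m g sin θ.
Solving, P (cos θ + μ_s sin θ) = m g (sin θ − μ_s cos θ), so P = 235×0.477/0.9138 = 123 N.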